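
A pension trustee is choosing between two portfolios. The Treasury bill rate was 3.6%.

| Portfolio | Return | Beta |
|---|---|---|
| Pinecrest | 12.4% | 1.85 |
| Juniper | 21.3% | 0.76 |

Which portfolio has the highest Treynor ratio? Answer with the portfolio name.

Pinecrest: Treynor = (12.4% − 3.6%) / 1.85 = 4.757
Juniper: Treynor = (21.3% − 3.6%) / 0.76 = 23.289
Highest: Juniper (23.289).

Juniper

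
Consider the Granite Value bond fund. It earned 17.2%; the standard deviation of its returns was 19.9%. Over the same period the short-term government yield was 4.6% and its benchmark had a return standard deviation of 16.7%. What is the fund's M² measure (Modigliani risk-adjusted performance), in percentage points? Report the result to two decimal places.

Sharpe = (Rp − Rf) / σp = (17.2% − 4.6%) / 19.9% = 0.6332
M² = Rf + Sharpe × σm = 4.6% + 0.6332 × 16.7% = 15.1744%

15.17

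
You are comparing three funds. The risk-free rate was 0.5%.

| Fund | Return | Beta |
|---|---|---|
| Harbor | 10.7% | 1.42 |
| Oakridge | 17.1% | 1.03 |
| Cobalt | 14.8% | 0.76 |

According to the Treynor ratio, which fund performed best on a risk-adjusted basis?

Cobalt

Harbor: Treynor = (10.7% − 0.5%) / 1.42 = 7.183
Oakridge: Treynor = (17.1% − 0.5%) / 1.03 = 16.117
Cobalt: Treynor = (14.8% − 0.5%) / 0.76 = 18.816
Highest: Cobalt (18.816).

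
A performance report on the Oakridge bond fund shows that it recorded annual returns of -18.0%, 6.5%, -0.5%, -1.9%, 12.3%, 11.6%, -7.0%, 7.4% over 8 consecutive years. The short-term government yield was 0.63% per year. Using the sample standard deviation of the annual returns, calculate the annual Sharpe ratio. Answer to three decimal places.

0.065

Mean return r̄ = 10.40 / 8 = 1.3000%
Σ(r − r̄)² = 746.2000; sample σ = √(746.2000/7) = 10.3247%
Sharpe = (r̄ − rf) / σ = (1.3000 − 0.63) / 10.3247 = 0.6700 / 10.3247 = 0.0649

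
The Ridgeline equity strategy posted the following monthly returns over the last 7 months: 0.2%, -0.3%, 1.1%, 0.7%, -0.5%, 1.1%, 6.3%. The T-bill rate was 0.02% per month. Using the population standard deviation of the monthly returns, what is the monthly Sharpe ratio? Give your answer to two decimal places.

Mean return μ = 8.60 / 7 = 1.2286%
Population σ = √[Σ(r − μ)² / 7] = √[32.4143 / 7] = √4.6306 = 2.1519%
Sharpe = (μ − rf) / σ = (1.2286 − 0.02) / 2.1519 = 1.2086 / 2.1519 = 0.5616

0.56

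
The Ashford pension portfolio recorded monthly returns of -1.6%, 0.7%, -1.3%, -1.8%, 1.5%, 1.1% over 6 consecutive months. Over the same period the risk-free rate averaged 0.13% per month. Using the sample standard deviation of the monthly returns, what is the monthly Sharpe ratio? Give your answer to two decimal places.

-0.24

r̄ = (-1.6 + 0.7 − 1.3 − 1.8 + 1.5 + 1.1) / 6 = -1.40 / 6 = -0.2333%
Sample std dev = √[11.1133 / 5] = 1.4909%
Sharpe = (r̄ − rf) / σ = (-0.2333 − 0.13) / 1.4909 = -0.3633 / 1.4909 = -0.2437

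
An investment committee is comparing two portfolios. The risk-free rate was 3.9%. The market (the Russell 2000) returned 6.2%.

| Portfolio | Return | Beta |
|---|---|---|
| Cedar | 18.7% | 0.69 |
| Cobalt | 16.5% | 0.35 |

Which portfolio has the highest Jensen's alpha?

Cedar: α = 18.7% − [3.9% + 0.69 × (6.2% − 3.9%)] = 13.213
Cobalt: α = 16.5% − [3.9% + 0.35 × (6.2% − 3.9%)] = 11.795
Highest: Cedar (13.213).

Cedar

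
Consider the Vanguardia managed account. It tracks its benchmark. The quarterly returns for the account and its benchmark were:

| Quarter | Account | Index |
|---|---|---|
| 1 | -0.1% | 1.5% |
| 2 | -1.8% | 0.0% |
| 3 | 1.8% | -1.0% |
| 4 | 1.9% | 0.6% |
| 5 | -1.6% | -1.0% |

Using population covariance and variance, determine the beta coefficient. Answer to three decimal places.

r̄p = 0.0400%,  r̄m = 0.0200%
Cov = Σ(rp − r̄p)(rm − r̄m) / 5 = 0.1572
Var(rm) = Σ(rm − r̄m)² / 5 = 0.9216
β = Cov / Var = 0.1572 / 0.9216 = 0.1706

0.171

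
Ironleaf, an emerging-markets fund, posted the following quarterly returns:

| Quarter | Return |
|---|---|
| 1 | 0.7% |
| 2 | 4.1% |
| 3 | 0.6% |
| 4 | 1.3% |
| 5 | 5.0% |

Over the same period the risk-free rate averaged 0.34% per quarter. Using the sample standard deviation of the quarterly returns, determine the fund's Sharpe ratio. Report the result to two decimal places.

0.97

r̄ = (0.7 + 4.1 + 0.6 + 1.3 + 5) / 5 = 11.70 / 5 = 2.3400%
Σ(r − r̄)² = 16.9720; sample σ = √(16.9720/4) = 2.0599%
Sharpe = (r̄ − rf) / σ = (2.3400 − 0.34) / 2.0599 = 2.0000 / 2.0599 = 0.9709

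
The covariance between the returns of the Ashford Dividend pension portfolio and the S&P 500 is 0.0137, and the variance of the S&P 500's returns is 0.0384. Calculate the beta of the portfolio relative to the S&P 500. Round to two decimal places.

β = Cov(Rp, Rm) / Var(Rm) = 0.0137 / 0.0384 = 0.3568

0.36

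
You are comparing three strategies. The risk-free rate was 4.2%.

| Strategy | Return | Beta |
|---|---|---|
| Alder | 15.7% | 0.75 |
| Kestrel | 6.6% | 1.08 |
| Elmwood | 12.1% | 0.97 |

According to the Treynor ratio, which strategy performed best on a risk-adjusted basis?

Alder: Treynor = (15.7% − 4.2%) / 0.75 = 15.333
Kestrel: Treynor = (6.6% − 4.2%) / 1.08 = 2.222
Elmwood: Treynor = (12.1% − 4.2%) / 0.97 = 8.144
Highest: Alder (15.333).

Alder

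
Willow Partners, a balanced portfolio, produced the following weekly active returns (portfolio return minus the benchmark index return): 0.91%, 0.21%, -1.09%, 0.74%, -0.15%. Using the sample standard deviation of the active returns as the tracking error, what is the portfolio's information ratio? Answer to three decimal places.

0.155

r̄ = (0.91 + 0.21 − 1.09 + 0.74 − 0.15) / 5 = 0.620 / 5 = 0.1240%
Sample σ = √[Σ(r − r̄)² / 4] = √[2.5535 / 4] = √0.6384 = 0.7990%
IR = r̄ / tracking error = 0.1240 / 0.7990 = 0.1552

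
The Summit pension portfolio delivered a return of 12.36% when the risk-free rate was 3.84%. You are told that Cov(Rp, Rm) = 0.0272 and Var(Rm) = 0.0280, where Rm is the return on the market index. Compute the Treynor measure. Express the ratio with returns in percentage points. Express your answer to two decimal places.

β = Cov / Var = 0.0272 / 0.0280 = 0.9714
Treynor = (Rp − Rf) / β = (12.36% − 3.84%) / 0.9714 = 8.52 / 0.9714 = 8.7708

8.77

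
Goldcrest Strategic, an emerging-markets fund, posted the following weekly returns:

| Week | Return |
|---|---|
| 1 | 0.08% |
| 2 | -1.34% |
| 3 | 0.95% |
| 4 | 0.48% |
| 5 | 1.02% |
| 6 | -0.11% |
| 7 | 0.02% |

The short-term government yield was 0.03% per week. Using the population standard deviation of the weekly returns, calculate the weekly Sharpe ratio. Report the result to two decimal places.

0.17

μ = (0.08 − 1.34 + 0.95 + 0.48 + 1.02 − 0.11 + 0.02) / 7 = 0.1571%
Σ(r − μ)² = 3.8149; population σ = √(3.8149/7) = 0.7382%
Sharpe = (μ − rf) / σ = (0.1571 − 0.03) / 0.7382 = 0.1271 / 0.7382 = 0.1722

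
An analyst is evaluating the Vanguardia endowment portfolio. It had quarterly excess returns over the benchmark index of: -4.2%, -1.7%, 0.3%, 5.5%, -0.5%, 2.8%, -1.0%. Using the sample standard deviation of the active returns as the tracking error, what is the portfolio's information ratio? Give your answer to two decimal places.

0.05

Mean return r̄ = 1.20 / 7 = 0.1714%
Sample σ = √[Σ(r − r̄)² / 6] = √[59.7543 / 6] = √9.9591 = 3.1558%
IR = r̄ / tracking error = 0.1714 / 3.1558 = 0.0543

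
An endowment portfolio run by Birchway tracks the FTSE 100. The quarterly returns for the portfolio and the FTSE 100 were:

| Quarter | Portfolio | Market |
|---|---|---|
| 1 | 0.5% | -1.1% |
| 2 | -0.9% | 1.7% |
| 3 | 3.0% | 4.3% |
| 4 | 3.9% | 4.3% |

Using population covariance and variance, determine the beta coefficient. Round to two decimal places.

r̄p = 1.6250%,  r̄m = 2.3000%
Cov = Σ(rp − r̄p)(rm − r̄m) / 4 = 3.1600
Var(rm) = Σ(rm − r̄m)² / 4 = 4.9800
β = Cov / Var = 3.1600 / 4.9800 = 0.6345

0.63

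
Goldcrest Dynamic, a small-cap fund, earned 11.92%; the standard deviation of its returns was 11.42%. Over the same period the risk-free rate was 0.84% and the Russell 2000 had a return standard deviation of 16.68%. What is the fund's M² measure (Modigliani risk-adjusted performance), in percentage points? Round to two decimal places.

Sharpe = (Rp − Rf) / σp = (11.92% − 0.84%) / 11.42% = 0.9702
M² = Rf + Sharpe × σm = 0.84% + 0.9702 × 16.68% = 17.0229%

17.02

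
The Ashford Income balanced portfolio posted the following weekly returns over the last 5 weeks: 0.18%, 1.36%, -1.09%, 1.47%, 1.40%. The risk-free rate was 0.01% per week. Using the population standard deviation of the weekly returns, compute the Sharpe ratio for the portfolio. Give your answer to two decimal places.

0.65

Mean return r̄ = 3.320 / 5 = 0.6640%
Σ(r − r̄)² = (0.18 − 0.6640)² + (1.36 − 0.6640)² + (-1.09 − 0.6640)² + … = 4.9865
population σ = √(4.9865 / 5) = √0.9973 = 0.9986%
Sharpe = (r̄ − rf) / σ = (0.6640 − 0.01) / 0.9986 = 0.6540 / 0.9986 = 0.6549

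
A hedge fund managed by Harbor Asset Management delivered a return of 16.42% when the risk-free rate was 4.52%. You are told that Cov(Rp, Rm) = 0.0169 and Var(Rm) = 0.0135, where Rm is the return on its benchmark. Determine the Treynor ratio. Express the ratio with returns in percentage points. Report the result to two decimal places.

9.51

β = Cov / Var = 0.0169 / 0.0135 = 1.2519
Treynor = (Rp − Rf) / β = (16.42% − 4.52%) / 1.2519 = 11.90 / 1.2519 = 9.5056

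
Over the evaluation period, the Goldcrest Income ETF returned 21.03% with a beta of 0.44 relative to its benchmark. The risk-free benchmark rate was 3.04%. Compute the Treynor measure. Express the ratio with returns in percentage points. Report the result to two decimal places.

40.89

Treynor = (Rp − Rf) / β = (21.03% − 3.04%) / 0.44 = 17.99 / 0.44 = 40.8864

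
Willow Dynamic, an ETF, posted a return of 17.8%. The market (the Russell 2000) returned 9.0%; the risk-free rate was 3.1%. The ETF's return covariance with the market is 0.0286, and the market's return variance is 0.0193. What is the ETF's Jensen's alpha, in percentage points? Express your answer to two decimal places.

5.96

β = Cov / Var = 0.0286 / 0.0193 = 1.4819
E[R] = Rf + β(Rm − Rf) = 3.1% + 1.4819 × (9.0% − 3.1%) = 11.8432%
α = Rp − E[R] = 17.8% − 11.8432% = 5.9568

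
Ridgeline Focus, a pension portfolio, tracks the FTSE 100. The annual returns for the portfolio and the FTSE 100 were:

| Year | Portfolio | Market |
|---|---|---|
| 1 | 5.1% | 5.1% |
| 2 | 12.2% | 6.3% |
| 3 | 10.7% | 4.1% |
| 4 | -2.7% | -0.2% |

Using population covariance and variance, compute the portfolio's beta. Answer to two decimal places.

2.10

r̄p = 6.3250%,  r̄m = 3.8250%
Cov = Σ(rp − r̄p)(rm − r̄m) / 4 = 12.6269
Var(rm) = Σ(rm − r̄m)² / 4 = 6.0069
β = Cov / Var = 12.6269 / 6.0069 = 2.1021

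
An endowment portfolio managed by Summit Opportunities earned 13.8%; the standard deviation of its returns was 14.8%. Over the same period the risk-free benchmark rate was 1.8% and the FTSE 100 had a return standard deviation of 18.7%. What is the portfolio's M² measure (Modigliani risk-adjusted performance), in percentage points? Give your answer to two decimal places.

Sharpe = (Rp − Rf) / σp = (13.8% − 1.8%) / 14.8% = 0.8108
M² = Rf + Sharpe × σm = 1.8% + 0.8108 × 18.7% = 16.9620%

16.96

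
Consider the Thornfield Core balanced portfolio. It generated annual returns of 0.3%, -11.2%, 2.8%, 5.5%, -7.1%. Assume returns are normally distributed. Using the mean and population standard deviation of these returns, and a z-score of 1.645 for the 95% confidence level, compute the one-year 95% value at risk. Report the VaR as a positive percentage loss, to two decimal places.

12.22

r̄ = (0.3 − 11.2 + 2.8 + 5.5 − 7.1) / 5 = -9.70 / 5 = -1.9400%
Population σ = √[Σ(r − r̄)² / 5] = √[195.2120 / 5] = √39.0424 = 6.2484%
VaR = −(r̄ − z·σ) = −(-1.9400 − 1.645 × 6.2484) = −(-12.2186) = 12.2186%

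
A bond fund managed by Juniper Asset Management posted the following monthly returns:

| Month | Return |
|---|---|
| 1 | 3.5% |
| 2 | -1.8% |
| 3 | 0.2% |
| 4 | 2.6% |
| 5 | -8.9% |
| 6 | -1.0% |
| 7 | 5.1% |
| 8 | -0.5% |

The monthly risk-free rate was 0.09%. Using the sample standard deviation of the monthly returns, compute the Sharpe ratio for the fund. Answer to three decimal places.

r̄ = (3.5 − 1.8 + 0.2 + 2.6 − 8.9 − 1 + 5.1 − 0.5) / 8 = -0.80 / 8 = -0.1000%
Sample std dev = √[128.6800 / 7] = 4.2875%
Sharpe = (r̄ − rf) / σ = (-0.1000 − 0.09) / 4.2875 = -0.1900 / 4.2875 = -0.0443

-0.044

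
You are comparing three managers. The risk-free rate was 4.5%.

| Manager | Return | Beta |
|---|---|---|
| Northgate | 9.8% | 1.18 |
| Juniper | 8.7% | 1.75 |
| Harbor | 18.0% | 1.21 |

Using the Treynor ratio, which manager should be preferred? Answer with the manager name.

Northgate: Treynor = (9.8% − 4.5%) / 1.18 = 4.492
Juniper: Treynor = (8.7% − 4.5%) / 1.75 = 2.400
Harbor: Treynor = (18.0% − 4.5%) / 1.21 = 11.157
Highest: Harbor (11.157).

Harbor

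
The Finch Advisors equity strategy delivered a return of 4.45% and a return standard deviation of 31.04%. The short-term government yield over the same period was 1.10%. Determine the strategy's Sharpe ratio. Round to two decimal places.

Sharpe = (Rp − Rf) / σp = (4.45% − 1.10%) / 31.04% = 3.35% / 31.04% = 0.1079

0.11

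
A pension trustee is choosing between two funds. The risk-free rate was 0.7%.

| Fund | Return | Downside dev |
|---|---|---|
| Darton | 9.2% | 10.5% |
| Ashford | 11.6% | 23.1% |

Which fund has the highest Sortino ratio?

Darton

Darton: Sortino ratio = (9.2% − 0.7%) / 10.5% = 0.810
Ashford: Sortino ratio = (11.6% − 0.7%) / 23.1% = 0.472
Highest: Darton (0.810).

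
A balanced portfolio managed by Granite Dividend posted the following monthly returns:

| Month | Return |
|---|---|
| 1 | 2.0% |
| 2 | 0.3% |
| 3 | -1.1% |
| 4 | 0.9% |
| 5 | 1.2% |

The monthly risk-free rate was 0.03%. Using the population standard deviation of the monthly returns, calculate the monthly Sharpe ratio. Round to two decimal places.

0.61

r̄ = (2 + 0.3 − 1.1 + 0.9 + 1.2) / 5 = 0.6600%
Σ(r − r̄)² = (2 − 0.6600)² + (0.3 − 0.6600)² + … = 5.3720
σ = √[5.3720 / 5] = 1.0365%
Sharpe = (r̄ − rf) / σ = (0.6600 − 0.03) / 1.0365 = 0.6300 / 1.0365 = 0.6078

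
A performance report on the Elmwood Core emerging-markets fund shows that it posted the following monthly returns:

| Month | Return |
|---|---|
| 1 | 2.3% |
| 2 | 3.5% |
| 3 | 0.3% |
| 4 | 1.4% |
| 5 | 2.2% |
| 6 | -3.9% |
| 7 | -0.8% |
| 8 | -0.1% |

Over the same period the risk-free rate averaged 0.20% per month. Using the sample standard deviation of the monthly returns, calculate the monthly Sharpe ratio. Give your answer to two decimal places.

Mean return r̄ = 4.90 / 8 = 0.6125%
Σ(r − r̄)² = 37.2888; sample σ = √(37.2888/7) = 2.3080%
Sharpe = (r̄ − rf) / σ = (0.6125 − 0.2) / 2.3080 = 0.4125 / 2.3080 = 0.1787

0.18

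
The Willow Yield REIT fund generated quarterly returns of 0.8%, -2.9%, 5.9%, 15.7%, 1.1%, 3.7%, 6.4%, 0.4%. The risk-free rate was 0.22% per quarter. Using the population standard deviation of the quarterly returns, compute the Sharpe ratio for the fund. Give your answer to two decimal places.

Mean return r̄ = 31.10 / 8 = 3.8875%
Population σ = √[Σ(r − r̄)² / 8] = √[225.4688 / 8] = √28.1836 = 5.3088%
Sharpe = (r̄ − rf) / σ = (3.8875 − 0.22) / 5.3088 = 3.6675 / 5.3088 = 0.6908

0.69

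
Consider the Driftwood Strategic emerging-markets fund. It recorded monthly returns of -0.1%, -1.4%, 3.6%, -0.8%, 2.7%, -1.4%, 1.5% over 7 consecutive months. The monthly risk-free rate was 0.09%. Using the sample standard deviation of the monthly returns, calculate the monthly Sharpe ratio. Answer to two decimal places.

r̄ = (-0.1 − 1.4 + 3.6 − 0.8 + 2.7 − 1.4 + 1.5) / 7 = 4.10 / 7 = 0.5857%
Σ(r − r̄)² = (-0.1 − 0.5857)² + (-1.4 − 0.5857)² + (3.6 − 0.5857)² + … = 24.6686
sample σ = √(24.6686 / 6) = √4.1114 = 2.0277%
Sharpe = (r̄ − rf) / σ = (0.5857 − 0.09) / 2.0277 = 0.4957 / 2.0277 = 0.2445

0.24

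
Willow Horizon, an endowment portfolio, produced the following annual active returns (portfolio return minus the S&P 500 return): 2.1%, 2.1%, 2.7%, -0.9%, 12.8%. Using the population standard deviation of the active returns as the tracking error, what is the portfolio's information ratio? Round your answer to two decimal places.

0.80

r̄ = (2.1 + 2.1 + 2.7 − 0.9 + 12.8) / 5 = 18.80 / 5 = 3.7600%
Σ(r − r̄)² = (2.1 − 3.7600)² + (2.1 − 3.7600)² + … = 110.0720
population σ = √(110.0720 / 5) = √22.0144 = 4.6920%
IR = r̄ / tracking error = 3.7600 / 4.6920 = 0.8014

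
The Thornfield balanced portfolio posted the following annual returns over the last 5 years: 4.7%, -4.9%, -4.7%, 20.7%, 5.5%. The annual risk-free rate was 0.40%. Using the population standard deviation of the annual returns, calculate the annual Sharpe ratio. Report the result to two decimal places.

0.41

r̄ = (4.7 − 4.9 − 4.7 + 20.7 + 5.5) / 5 = 21.30 / 5 = 4.2600%
Σ(r − r̄)² = (4.7 − 4.2600)² + (-4.9 − 4.2600)² + (-4.7 − 4.2600)² + … = 436.1920
σ = √[436.1920 / 5] = 9.3401%
Sharpe = (r̄ − rf) / σ = (4.2600 − 0.4) / 9.3401 = 3.8600 / 9.3401 = 0.4133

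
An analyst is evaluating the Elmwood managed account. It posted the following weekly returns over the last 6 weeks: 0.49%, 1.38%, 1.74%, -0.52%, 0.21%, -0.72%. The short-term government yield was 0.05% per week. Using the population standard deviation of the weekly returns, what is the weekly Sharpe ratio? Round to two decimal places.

0.42

r̄ = (0.49 + 1.38 + 1.74 − 0.52 + 0.21 − 0.72) / 6 = 2.580 / 6 = 0.4300%
Σ(r − r̄)² = (0.49 − 0.4300)² + (1.38 − 0.4300)² + (1.74 − 0.4300)² + … = 4.8956
population σ = √(4.8956 / 6) = √0.8159 = 0.9033%
Sharpe = (r̄ − rf) / σ = (0.4300 − 0.05) / 0.9033 = 0.3800 / 0.9033 = 0.4207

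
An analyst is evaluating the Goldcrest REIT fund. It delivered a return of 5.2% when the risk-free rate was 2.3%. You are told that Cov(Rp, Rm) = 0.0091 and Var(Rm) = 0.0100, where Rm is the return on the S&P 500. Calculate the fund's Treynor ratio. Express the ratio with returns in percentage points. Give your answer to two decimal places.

β = Cov / Var = 0.0091 / 0.0100 = 0.9100
Treynor = (Rp − Rf) / β = (5.2% − 2.3%) / 0.9100 = 2.90 / 0.9100 = 3.1868

3.19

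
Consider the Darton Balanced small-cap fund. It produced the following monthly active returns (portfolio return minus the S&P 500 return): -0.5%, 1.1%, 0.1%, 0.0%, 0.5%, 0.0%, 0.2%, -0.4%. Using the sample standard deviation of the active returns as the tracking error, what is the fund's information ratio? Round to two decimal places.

0.25

r̄ = (-0.5 + 1.1 + 0.1 + 0 + 0.5 + 0 + 0.2 − 0.4) / 8 = 0.1250%
Sample std dev = √[1.7950 / 7] = 0.5064%
IR = r̄ / tracking error = 0.1250 / 0.5064 = 0.2468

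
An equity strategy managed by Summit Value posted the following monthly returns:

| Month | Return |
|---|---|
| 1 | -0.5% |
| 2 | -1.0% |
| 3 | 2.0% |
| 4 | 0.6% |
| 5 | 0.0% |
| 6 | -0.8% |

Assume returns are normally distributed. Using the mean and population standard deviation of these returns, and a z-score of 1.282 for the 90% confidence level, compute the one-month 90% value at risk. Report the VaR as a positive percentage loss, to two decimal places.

1.26

Mean return r̄ = 0.30 / 6 = 0.0500%
Population σ = √[Σ(r − r̄)² / 6] = √[6.2350 / 6] = √1.0392 = 1.0194%
VaR = −(r̄ − z·σ) = −(0.0500 − 1.282 × 1.0194) = −(-1.2569) = 1.2569%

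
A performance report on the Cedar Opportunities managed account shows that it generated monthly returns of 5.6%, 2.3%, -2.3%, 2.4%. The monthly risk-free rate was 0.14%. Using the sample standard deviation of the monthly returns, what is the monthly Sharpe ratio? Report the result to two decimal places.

0.57

r̄ = (5.6 + 2.3 − 2.3 + 2.4) / 4 = 8.00 / 4 = 2.0000%
Σ(r − r̄)² = 31.7000; sample σ = √(31.7000/3) = 3.2506%
Sharpe = (r̄ − rf) / σ = (2.0000 − 0.14) / 3.2506 = 1.8600 / 3.2506 = 0.5722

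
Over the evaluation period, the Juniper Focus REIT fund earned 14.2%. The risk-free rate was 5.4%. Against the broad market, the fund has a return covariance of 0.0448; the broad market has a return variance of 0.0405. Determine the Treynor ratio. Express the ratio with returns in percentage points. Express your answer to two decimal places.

β = Cov / Var = 0.0448 / 0.0405 = 1.1062
Treynor = (Rp − Rf) / β = (14.2% − 5.4%) / 1.1062 = 8.80 / 1.1062 = 7.9552

7.96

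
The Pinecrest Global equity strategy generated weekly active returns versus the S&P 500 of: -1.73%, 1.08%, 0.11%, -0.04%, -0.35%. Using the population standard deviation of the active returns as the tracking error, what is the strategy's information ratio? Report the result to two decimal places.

-0.20

r̄ = (-1.73 + 1.08 + 0.11 − 0.04 − 0.35) / 5 = -0.1860%
Population std dev = √[4.1225 / 5] = 0.9080%
IR = r̄ / tracking error = -0.1860 / 0.9080 = -0.2048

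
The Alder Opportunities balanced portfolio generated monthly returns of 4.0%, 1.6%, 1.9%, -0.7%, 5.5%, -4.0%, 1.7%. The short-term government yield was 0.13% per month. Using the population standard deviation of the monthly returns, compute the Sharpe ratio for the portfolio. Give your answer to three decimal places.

Mean return r̄ = 10.00 / 7 = 1.4286%
Σ(r − r̄)² = (4 − 1.4286)² + (1.6 − 1.4286)² + (1.9 − 1.4286)² + … = 57.5143
σ = √[57.5143 / 7] = 2.8664%
Sharpe = (r̄ − rf) / σ = (1.4286 − 0.13) / 2.8664 = 1.2986 / 2.8664 = 0.4530

0.453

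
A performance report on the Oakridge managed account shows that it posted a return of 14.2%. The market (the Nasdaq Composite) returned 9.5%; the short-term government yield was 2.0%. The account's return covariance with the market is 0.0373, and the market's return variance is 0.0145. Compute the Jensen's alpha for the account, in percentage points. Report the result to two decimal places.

β = Cov / Var = 0.0373 / 0.0145 = 2.5724
E[R] = Rf + β(Rm − Rf) = 2.0% + 2.5724 × (9.5% − 2.0%) = 21.2930%
α = Rp − E[R] = 14.2% − 21.2930% = -7.0930

-7.09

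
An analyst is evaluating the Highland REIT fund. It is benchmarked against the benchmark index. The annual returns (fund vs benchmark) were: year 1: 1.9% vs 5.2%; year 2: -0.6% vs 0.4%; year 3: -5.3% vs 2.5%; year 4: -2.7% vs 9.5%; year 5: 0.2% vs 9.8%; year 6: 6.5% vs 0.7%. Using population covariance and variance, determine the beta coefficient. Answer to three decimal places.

-0.257

r̄p = 0.0000%,  r̄m = 4.6833%
Cov = Σ(rp − r̄p)(rm − r̄m) / 6 = -3.7917
Var(rm) = Σ(rm − r̄m)² / 6 = 14.7714
β = Cov / Var = -3.7917 / 14.7714 = -0.2567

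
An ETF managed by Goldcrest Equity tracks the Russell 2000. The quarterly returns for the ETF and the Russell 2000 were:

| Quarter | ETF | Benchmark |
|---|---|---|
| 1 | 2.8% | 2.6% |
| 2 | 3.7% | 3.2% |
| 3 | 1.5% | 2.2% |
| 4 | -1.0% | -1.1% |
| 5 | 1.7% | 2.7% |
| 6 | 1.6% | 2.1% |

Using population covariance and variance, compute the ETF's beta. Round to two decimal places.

r̄p = 1.7167%,  r̄m = 1.9500%
Cov = Σ(rp − r̄p)(rm − r̄m) / 6 = 1.8975
Var(rm) = Σ(rm − r̄m)² / 6 = 1.9892
β = Cov / Var = 1.8975 / 1.9892 = 0.9539

0.95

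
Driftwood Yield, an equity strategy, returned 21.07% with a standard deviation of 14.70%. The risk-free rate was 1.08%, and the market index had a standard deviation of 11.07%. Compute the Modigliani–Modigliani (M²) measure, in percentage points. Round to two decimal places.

16.13

Sharpe = (Rp − Rf) / σp = (21.07% − 1.08%) / 14.70% = 1.3599
M² = Rf + Sharpe × σm = 1.08% + 1.3599 × 11.07% = 16.1341%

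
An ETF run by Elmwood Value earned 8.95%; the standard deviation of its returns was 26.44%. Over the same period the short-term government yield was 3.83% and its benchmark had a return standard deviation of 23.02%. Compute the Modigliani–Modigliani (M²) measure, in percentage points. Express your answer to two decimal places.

8.29

Sharpe = (Rp − Rf) / σp = (8.95% − 3.83%) / 26.44% = 0.1936
M² = Rf + Sharpe × σm = 3.83% + 0.1936 × 23.02% = 8.2867%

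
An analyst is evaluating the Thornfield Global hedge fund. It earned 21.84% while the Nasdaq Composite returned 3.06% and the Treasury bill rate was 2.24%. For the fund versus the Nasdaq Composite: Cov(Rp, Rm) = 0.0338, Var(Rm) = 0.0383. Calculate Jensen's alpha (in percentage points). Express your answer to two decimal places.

β = Cov / Var = 0.0338 / 0.0383 = 0.8825
E[R] = Rf + β(Rm − Rf) = 2.24% + 0.8825 × (3.06% − 2.24%) = 2.9637%
α = Rp − E[R] = 21.84% − 2.9637% = 18.8763

18.88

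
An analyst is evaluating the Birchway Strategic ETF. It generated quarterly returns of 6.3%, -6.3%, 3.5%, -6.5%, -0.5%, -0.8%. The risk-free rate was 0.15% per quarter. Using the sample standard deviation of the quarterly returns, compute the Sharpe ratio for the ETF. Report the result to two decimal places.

-0.17

r̄ = (6.3 − 6.3 + 3.5 − 6.5 − 0.5 − 0.8) / 6 = -4.30 / 6 = -0.7167%
Σ(r − r̄)² = 131.6883; sample σ = √(131.6883/5) = 5.1320%
Sharpe = (r̄ − rf) / σ = (-0.7167 − 0.15) / 5.1320 = -0.8667 / 5.1320 = -0.1689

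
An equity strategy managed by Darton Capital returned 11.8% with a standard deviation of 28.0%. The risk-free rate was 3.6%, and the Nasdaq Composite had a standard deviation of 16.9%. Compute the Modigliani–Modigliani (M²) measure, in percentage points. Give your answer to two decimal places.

Sharpe = (Rp − Rf) / σp = (11.8% − 3.6%) / 28.0% = 0.2929
M² = Rf + Sharpe × σm = 3.6% + 0.2929 × 16.9% = 8.5500%

8.55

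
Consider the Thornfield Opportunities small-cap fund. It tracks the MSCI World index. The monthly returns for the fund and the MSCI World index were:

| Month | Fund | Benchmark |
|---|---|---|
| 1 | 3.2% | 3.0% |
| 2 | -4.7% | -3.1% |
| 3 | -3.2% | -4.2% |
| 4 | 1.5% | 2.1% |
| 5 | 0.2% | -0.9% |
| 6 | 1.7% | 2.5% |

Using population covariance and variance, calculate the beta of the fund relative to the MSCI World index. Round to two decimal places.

r̄p = -0.2167%,  r̄m = -0.1000%
Cov = Σ(rp − r̄p)(rm − r̄m) / 6 = 7.4500
Var(rm) = Σ(rm − r̄m)² / 6 = 7.9433
β = Cov / Var = 7.4500 / 7.9433 = 0.9379

0.94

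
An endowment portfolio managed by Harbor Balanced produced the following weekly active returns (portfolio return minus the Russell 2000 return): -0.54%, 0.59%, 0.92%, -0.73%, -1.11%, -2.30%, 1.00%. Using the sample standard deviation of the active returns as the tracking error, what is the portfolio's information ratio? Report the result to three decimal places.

-0.255

Mean return μ = -2.170 / 7 = -0.3100%
Σ(r − μ)² = (-0.54 − (-0.3100))² + (0.59 − (-0.3100))² + … = 8.8684
σ = √[8.8684 / 6] = 1.2158%
IR = μ / tracking error = -0.3100 / 1.2158 = -0.2550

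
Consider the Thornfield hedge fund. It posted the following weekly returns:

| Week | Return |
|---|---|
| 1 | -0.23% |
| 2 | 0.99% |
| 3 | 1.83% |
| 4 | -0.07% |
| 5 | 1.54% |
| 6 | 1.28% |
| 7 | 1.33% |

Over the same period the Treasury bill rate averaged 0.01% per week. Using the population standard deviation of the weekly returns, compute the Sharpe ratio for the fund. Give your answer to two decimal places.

1.28

Mean return r̄ = 6.670 / 7 = 0.9529%
Population σ = √[Σ(r − r̄)² / 7] = √[3.8101 / 7] = √0.5443 = 0.7378%
Sharpe = (r̄ − rf) / σ = (0.9529 − 0.01) / 0.7378 = 0.9429 / 0.7378 = 1.2780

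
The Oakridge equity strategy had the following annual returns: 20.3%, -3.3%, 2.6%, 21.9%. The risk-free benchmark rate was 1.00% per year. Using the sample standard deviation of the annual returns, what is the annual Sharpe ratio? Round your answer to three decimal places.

0.742

μ = (20.3 − 3.3 + 2.6 + 21.9) / 4 = 41.50 / 4 = 10.3750%
Σ(r − μ)² = (20.3 − 10.3750)² + (-3.3 − 10.3750)² + (2.6 − 10.3750)² + … = 478.7875
σ = √[478.7875 / 3] = 12.6331%
Sharpe = (μ − rf) / σ = (10.3750 − 1) / 12.6331 = 9.3750 / 12.6331 = 0.7421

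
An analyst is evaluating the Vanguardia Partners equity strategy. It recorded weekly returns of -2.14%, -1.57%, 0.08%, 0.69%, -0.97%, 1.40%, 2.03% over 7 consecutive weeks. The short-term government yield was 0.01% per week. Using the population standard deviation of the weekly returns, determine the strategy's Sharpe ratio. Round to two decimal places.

r̄ = (-2.14 − 1.57 + 0.08 + 0.69 − 0.97 + 1.4 + 2.03) / 7 = -0.0686%
Σ(r − r̄)² = (-2.14 − (-0.0686))² + (-1.57 − (-0.0686))² + (0.08 − (-0.0686))² + … = 14.5159
σ = √[14.5159 / 7] = 1.4400%
Sharpe = (r̄ − rf) / σ = (-0.0686 − 0.01) / 1.4400 = -0.0786 / 1.4400 = -0.0546

-0.05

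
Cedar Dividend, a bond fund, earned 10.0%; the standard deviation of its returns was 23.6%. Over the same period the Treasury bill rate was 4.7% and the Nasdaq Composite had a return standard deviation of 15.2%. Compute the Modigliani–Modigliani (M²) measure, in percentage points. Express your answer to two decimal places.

Sharpe = (Rp − Rf) / σp = (10.0% − 4.7%) / 23.6% = 0.2246
M² = Rf + Sharpe × σm = 4.7% + 0.2246 × 15.2% = 8.1139%

8.11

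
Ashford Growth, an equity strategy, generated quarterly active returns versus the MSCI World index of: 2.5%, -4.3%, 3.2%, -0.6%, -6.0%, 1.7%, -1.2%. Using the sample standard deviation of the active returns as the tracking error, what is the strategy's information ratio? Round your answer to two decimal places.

-0.19

r̄ = (2.5 − 4.3 + 3.2 − 0.6 − 6 + 1.7 − 1.2) / 7 = -0.6714%
Sample std dev = √[72.5143 / 6] = 3.4765%
IR = r̄ / tracking error = -0.6714 / 3.4765 = -0.1931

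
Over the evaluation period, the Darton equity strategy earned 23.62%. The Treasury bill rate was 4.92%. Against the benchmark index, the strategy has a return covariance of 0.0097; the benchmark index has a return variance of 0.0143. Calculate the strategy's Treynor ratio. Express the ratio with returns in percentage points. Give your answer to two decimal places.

27.57

β = Cov / Var = 0.0097 / 0.0143 = 0.6783
Treynor = (Rp − Rf) / β = (23.62% − 4.92%) / 0.6783 = 18.70 / 0.6783 = 27.5689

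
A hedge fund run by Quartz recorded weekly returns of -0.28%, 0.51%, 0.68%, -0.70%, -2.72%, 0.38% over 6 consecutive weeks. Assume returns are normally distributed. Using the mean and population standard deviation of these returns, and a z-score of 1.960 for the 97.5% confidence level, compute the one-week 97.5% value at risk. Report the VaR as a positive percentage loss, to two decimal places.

2.63

μ = (-0.28 + 0.51 + 0.68 − 0.7 − 2.72 + 0.38) / 6 = -0.3550%
Σ(r − μ)² = (-0.28 − (-0.3550))² + (0.51 − (-0.3550))² + … = 8.0776
population σ = √(8.0776 / 6) = √1.3463 = 1.1603%
VaR = −(μ − z·σ) = −(-0.3550 − 1.960 × 1.1603) = −(-2.6292) = 2.6292%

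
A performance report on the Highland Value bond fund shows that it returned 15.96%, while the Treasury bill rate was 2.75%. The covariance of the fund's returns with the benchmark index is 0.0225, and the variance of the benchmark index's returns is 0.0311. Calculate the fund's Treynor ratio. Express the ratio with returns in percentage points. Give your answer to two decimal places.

18.26

β = Cov / Var = 0.0225 / 0.0311 = 0.7235
Treynor = (Rp − Rf) / β = (15.96% − 2.75%) / 0.7235 = 13.21 / 0.7235 = 18.2585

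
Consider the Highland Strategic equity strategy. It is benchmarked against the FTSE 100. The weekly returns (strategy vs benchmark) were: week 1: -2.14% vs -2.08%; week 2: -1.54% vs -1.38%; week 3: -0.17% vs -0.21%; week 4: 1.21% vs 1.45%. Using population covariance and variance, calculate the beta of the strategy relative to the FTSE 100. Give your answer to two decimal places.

r̄p = -0.6600%,  r̄m = -0.5550%
Cov = Σ(rp − r̄p)(rm − r̄m) / 4 = 1.7254
Var(rm) = Σ(rm − r̄m)² / 4 = 1.7863
β = Cov / Var = 1.7254 / 1.7863 = 0.9659

0.97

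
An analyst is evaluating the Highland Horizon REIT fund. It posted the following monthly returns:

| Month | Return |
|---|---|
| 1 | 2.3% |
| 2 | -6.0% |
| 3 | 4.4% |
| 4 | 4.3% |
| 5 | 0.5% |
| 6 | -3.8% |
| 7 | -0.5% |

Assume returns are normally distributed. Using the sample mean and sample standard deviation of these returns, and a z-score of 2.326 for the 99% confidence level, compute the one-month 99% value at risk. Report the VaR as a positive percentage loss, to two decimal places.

9.03

μ = (2.3 − 6 + 4.4 + 4.3 + 0.5 − 3.8 − 0.5) / 7 = 1.20 / 7 = 0.1714%
Σ(r − μ)² = (2.3 − 0.1714)² + (-6 − 0.1714)² + … = 93.8743
σ = √[93.8743 / 6] = 3.9555%
VaR = −(μ − z·σ) = −(0.1714 − 2.326 × 3.9555) = −(-9.0291) = 9.0291%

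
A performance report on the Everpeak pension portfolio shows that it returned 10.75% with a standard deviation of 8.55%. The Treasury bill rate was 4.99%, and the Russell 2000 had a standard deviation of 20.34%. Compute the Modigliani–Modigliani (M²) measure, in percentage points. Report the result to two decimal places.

Sharpe = (Rp − Rf) / σp = (10.75% − 4.99%) / 8.55% = 0.6737
M² = Rf + Sharpe × σm = 4.99% + 0.6737 × 20.34% = 18.6931%

18.69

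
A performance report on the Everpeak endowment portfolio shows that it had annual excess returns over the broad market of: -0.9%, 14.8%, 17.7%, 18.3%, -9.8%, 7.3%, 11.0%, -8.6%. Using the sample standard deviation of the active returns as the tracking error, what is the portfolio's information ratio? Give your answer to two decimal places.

r̄ = (-0.9 + 14.8 + 17.7 + 18.3 − 9.8 + 7.3 + 11 − 8.6) / 8 = 49.80 / 8 = 6.2250%
Sample std dev = √[902.3150 / 7] = 11.3535%
IR = r̄ / tracking error = 6.2250 / 11.3535 = 0.5483

0.55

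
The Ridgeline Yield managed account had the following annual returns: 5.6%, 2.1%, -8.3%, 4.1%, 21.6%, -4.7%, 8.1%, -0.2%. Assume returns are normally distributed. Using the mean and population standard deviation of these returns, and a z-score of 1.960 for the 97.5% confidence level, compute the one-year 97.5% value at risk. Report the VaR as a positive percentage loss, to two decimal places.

μ = (5.6 + 2.1 − 8.3 + 4.1 + 21.6 − 4.7 + 8.1 − 0.2) / 8 = 3.5375%
Σ(r − μ)² = (5.6 − 3.5375)² + (2.1 − 3.5375)² + (-8.3 − 3.5375)² + … = 575.6588
population σ = √(575.6588 / 8) = √71.9574 = 8.4828%
VaR = −(μ − z·σ) = −(3.5375 − 1.960 × 8.4828) = −(-13.0888) = 13.0888%

13.09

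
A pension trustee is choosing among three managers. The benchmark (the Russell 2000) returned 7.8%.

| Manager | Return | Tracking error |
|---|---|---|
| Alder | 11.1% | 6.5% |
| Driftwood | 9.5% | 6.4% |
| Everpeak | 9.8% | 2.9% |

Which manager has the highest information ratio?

Alder: IR = (11.1% − 7.8%) / 6.5% = 0.508
Driftwood: IR = (9.5% − 7.8%) / 6.4% = 0.266
Everpeak: IR = (9.8% − 7.8%) / 2.9% = 0.690
Highest: Everpeak (0.690).

Everpeak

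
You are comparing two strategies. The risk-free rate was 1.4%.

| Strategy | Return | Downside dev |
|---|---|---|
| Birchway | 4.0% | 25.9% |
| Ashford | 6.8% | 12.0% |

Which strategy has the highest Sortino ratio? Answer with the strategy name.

Birchway: Sortino ratio = (4.0% − 1.4%) / 25.9% = 0.100
Ashford: Sortino ratio = (6.8% − 1.4%) / 12.0% = 0.450
Highest: Ashford (0.450).

Ashford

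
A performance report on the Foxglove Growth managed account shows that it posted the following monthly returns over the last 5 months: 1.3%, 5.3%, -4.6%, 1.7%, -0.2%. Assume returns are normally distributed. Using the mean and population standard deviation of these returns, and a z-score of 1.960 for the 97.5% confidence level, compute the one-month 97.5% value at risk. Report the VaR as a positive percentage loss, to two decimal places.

5.59

Mean return r̄ = 3.50 / 5 = 0.7000%
Σ(r − r̄)² = 51.4200; population σ = √(51.4200/5) = 3.2069%
VaR = −(r̄ − z·σ) = −(0.7000 − 1.960 × 3.2069) = −(-5.5855) = 5.5855%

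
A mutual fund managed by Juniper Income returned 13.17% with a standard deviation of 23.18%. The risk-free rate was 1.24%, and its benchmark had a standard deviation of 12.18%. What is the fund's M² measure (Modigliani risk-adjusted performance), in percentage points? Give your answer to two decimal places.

Sharpe = (Rp − Rf) / σp = (13.17% − 1.24%) / 23.18% = 0.5147
M² = Rf + Sharpe × σm = 1.24% + 0.5147 × 12.18% = 7.5090%

7.51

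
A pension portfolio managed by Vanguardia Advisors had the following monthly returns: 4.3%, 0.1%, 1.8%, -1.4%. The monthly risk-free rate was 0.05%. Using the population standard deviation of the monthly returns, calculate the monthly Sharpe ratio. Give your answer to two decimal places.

0.54

r̄ = (4.3 + 0.1 + 1.8 − 1.4) / 4 = 4.80 / 4 = 1.2000%
Σ(r − r̄)² = 17.9400; population σ = √(17.9400/4) = 2.1178%
Sharpe = (r̄ − rf) / σ = (1.2000 − 0.05) / 2.1178 = 1.1500 / 2.1178 = 0.5430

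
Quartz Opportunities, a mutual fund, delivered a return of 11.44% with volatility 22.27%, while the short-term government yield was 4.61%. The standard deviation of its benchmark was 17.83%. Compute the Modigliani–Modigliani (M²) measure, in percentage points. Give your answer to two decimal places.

10.08

Sharpe = (Rp − Rf) / σp = (11.44% − 4.61%) / 22.27% = 0.3067
M² = Rf + Sharpe × σm = 4.61% + 0.3067 × 17.83% = 10.0785%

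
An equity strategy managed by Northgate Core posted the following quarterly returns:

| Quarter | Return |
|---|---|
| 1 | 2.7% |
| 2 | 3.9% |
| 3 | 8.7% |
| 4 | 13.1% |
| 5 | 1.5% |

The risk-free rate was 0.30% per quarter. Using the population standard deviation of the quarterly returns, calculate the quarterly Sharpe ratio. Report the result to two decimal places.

r̄ = (2.7 + 3.9 + 8.7 + 13.1 + 1.5) / 5 = 29.90 / 5 = 5.9800%
Population std dev = √[93.2480 / 5] = 4.3185%
Sharpe = (r̄ − rf) / σ = (5.9800 − 0.3) / 4.3185 = 5.6800 / 4.3185 = 1.3153

1.32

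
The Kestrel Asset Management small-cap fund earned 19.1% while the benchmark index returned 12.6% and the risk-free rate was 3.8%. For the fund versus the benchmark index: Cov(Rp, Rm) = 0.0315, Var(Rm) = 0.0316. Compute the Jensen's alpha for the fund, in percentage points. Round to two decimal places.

β = Cov / Var = 0.0315 / 0.0316 = 0.9968
E[R] = Rf + β(Rm − Rf) = 3.8% + 0.9968 × (12.6% − 3.8%) = 12.5718%
α = Rp − E[R] = 19.1% − 12.5718% = 6.5282

6.53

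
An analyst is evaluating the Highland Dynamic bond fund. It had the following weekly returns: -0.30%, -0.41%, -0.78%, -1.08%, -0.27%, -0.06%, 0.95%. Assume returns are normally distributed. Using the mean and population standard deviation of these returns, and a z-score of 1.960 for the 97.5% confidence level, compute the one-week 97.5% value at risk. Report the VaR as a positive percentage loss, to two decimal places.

μ = (-0.3 − 0.41 − 0.78 − 1.08 − 0.27 − 0.06 + 0.95) / 7 = -1.950 / 7 = -0.2786%
Σ(r − μ)² = (-0.3 − (-0.2786))² + (-0.41 − (-0.2786))² + (-0.78 − (-0.2786))² + … = 2.4687
σ = √[2.4687 / 7] = 0.5939%
VaR = −(μ − z·σ) = −(-0.2786 − 1.960 × 0.5939) = −(-1.4426) = 1.4426%

1.44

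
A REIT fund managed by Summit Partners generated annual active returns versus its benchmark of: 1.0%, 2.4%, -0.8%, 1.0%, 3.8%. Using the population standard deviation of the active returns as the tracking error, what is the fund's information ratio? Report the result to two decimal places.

r̄ = (1 + 2.4 − 0.8 + 1 + 3.8) / 5 = 1.4800%
Σ(r − r̄)² = (1 − 1.4800)² + (2.4 − 1.4800)² + (-0.8 − 1.4800)² + … = 11.8880
σ = √[11.8880 / 5] = 1.5419%
IR = r̄ / tracking error = 1.4800 / 1.5419 = 0.9599

0.96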